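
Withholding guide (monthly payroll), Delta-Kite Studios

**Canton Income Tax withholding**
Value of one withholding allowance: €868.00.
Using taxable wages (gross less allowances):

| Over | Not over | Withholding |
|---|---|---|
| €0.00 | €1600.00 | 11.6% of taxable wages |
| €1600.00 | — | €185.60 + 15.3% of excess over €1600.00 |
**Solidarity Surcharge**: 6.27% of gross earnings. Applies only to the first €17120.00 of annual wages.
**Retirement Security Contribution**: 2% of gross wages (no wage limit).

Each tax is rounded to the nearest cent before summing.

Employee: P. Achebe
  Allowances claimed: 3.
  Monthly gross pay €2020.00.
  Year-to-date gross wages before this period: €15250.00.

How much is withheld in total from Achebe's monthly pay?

Canton Income Tax: taxable = €2020.00 − 3×€868.00 = €-584.00
  Taxable ≤ 0 → €0.00
Solidarity Surcharge: cap €17120.00 − YTD €15250.00 = €1870.00 subject; 6.27% × €1870.00 = €117.25
Retirement Security Contribution: 2% × €2020.00 = €40.40
Total: €0.00 + €117.25 + €40.40 = €157.65

€157.65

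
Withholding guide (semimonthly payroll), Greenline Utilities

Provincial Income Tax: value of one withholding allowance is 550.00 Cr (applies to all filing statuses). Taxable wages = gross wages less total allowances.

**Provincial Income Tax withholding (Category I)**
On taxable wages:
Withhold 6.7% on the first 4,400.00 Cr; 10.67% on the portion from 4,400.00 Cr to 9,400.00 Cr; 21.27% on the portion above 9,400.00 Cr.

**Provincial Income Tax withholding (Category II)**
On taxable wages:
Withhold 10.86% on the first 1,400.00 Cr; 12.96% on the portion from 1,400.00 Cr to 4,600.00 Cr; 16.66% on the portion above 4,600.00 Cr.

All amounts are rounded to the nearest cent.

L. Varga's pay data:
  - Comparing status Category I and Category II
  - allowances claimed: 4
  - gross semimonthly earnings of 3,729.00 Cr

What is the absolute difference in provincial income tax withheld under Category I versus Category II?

Provincial Income Tax (Category I): taxable = 3,729.00 Cr − 4×550.00 Cr = 1,529.00 Cr
  6.7% × 1,529.00 Cr = 102.44 Cr
Provincial Income Tax (Category II): taxable = 3,729.00 Cr − 4×550.00 Cr = 1,529.00 Cr
  152.04 Cr + 12.96% × (1,529.00 Cr − 1,400.00 Cr) = 152.04 Cr + 12.96% × 129.00 Cr = 168.76 Cr
Difference: |102.44 Cr − 168.76 Cr| = 66.32 Cr (higher under Category II)

66.32 Cr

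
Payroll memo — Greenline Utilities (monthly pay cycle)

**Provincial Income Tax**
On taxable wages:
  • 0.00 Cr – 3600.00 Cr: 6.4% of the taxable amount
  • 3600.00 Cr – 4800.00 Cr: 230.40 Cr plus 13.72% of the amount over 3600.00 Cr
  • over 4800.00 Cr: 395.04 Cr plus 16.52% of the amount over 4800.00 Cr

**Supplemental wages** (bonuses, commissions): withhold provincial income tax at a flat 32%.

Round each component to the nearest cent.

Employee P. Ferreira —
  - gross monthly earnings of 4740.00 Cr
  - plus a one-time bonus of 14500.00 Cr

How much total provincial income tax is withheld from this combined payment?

5026.81 Cr

Provincial Income Tax: taxable = 4740.00 Cr
  230.40 Cr + 13.72% × (4740.00 Cr − 3600.00 Cr) = 230.40 Cr + 13.72% × 1140.00 Cr = 386.81 Cr
Supplemental (32% flat on bonus): 32% × 14500.00 Cr = 4640.00 Cr
Total provincial income tax: 386.81 Cr + 4640.00 Cr = 5026.81 Cr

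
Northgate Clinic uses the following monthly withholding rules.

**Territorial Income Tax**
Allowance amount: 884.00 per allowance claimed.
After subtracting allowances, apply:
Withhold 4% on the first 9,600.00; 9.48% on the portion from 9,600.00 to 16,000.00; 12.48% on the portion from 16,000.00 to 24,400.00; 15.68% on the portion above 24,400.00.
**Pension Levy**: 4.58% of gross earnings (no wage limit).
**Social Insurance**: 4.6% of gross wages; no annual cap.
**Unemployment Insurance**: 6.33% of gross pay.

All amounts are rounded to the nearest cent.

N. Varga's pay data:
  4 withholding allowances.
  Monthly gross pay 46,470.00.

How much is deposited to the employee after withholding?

Territorial Income Tax: taxable = 46,470.00 − 4×884.00 = 42,934.00
  2,039.04 + 15.68% × (42,934.00 − 24,400.00) = 2,039.04 + 15.68% × 18,534.00 = 4,945.17
Pension Levy: 4.58% × 46,470.00 = 2,128.33
Social Insurance: 4.6% × 46,470.00 = 2,137.62
Unemployment Insurance: 6.33% × 46,470.00 = 2,941.55
Total withheld: 4,945.17 + 2,128.33 + 2,137.62 + 2,941.55 = 12,152.67
Net pay: 46,470.00 − 12,152.67 = 34,317.33

34,317.33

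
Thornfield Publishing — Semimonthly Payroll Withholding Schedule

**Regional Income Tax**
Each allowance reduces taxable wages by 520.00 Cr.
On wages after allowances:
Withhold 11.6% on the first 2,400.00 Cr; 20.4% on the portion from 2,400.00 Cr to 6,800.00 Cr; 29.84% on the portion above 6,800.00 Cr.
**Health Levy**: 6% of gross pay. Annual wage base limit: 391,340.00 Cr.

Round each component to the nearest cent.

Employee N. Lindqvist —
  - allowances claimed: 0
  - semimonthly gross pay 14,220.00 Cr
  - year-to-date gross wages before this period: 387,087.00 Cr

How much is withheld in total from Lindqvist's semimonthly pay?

Regional Income Tax: taxable = 14,220.00 Cr
  1,176.00 Cr + 29.84% × (14,220.00 Cr − 6,800.00 Cr) = 1,176.00 Cr + 29.84% × 7,420.00 Cr = 3,390.13 Cr
Health Levy: cap 391,340.00 Cr − YTD 387,087.00 Cr = 4,253.00 Cr subject; 6% × 4,253.00 Cr = 255.18 Cr
Total: 3,390.13 Cr + 255.18 Cr = 3,645.31 Cr

3,645.31 Cr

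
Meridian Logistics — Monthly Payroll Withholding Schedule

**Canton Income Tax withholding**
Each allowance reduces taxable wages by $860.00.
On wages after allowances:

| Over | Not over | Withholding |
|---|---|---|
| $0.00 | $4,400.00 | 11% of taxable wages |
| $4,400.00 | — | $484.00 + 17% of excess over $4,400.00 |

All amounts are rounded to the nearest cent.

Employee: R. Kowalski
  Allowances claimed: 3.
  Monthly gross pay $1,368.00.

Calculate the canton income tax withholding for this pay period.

$0.00

Canton Income Tax: taxable = $1,368.00 − 3×$860.00 = $-1,212.00
  Taxable ≤ 0 → $0.00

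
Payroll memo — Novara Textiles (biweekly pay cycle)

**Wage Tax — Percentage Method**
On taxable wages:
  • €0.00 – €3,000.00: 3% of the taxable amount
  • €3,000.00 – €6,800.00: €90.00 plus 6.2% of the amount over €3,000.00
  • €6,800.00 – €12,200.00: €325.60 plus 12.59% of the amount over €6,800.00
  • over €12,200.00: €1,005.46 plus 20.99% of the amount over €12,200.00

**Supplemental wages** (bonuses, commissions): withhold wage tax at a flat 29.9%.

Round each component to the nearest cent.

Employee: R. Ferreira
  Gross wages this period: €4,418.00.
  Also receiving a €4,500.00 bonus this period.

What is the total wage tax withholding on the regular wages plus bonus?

€1,523.42

Wage Tax: taxable = €4,418.00
  €90.00 + 6.2% × (€4,418.00 − €3,000.00) = €90.00 + 6.2% × €1,418.00 = €177.92
Supplemental (29.9% flat on bonus): 29.9% × €4,500.00 = €1,345.50
Total wage tax: €177.92 + €1,345.50 = €1,523.42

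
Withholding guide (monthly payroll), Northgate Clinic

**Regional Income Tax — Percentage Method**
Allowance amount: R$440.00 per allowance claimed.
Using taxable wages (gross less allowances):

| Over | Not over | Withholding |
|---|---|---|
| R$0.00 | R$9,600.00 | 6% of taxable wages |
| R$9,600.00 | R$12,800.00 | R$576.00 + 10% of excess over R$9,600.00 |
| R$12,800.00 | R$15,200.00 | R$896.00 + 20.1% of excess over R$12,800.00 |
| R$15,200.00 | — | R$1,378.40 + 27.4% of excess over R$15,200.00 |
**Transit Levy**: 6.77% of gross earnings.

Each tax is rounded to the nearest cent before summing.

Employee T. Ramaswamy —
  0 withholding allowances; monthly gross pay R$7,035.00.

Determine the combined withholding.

Regional Income Tax: taxable = R$7,035.00
  6% × R$7,035.00 = R$422.10
Transit Levy: 6.77% × R$7,035.00 = R$476.27
Total: R$422.10 + R$476.27 = R$898.37

R$898.37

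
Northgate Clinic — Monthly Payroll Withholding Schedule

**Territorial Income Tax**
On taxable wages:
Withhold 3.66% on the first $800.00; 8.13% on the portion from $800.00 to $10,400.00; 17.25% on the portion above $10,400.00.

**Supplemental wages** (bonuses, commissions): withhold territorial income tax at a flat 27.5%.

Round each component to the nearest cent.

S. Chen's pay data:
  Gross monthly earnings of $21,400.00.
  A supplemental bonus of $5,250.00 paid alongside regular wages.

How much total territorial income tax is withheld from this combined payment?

Territorial Income Tax: taxable = $21,400.00
  $809.76 + 17.25% × ($21,400.00 − $10,400.00) = $809.76 + 17.25% × $11,000.00 = $2,707.26
Supplemental (27.5% flat on bonus): 27.5% × $5,250.00 = $1,443.75
Total territorial income tax: $2,707.26 + $1,443.75 = $4,151.01

$4,151.01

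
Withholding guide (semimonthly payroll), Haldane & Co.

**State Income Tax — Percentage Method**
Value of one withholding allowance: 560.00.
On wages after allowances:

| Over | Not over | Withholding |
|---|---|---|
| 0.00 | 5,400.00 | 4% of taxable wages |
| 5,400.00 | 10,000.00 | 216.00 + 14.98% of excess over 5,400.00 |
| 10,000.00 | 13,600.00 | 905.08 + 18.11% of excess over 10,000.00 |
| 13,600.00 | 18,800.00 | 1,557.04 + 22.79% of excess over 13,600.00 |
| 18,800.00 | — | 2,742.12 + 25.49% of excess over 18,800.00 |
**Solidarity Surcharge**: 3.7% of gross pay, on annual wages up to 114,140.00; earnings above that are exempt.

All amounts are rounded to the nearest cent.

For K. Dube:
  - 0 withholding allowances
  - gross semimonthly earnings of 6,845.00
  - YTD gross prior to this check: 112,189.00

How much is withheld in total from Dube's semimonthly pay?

504.65

State Income Tax: taxable = 6,845.00
  216.00 + 14.98% × (6,845.00 − 5,400.00) = 216.00 + 14.98% × 1,445.00 = 432.46
Solidarity Surcharge: cap 114,140.00 − YTD 112,189.00 = 1,951.00 subject; 3.7% × 1,951.00 = 72.19
Total: 432.46 + 72.19 = 504.65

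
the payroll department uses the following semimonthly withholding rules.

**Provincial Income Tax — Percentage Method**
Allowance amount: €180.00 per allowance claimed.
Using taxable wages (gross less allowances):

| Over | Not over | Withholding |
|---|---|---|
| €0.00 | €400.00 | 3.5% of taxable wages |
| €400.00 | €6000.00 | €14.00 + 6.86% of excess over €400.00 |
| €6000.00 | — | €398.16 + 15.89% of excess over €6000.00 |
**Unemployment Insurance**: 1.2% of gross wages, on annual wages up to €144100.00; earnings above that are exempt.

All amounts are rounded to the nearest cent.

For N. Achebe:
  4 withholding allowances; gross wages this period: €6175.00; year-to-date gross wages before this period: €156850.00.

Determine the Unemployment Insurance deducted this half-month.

Unemployment Insurance: YTD €156850.00 ≥ cap €144100.00 → €0.00

€0.00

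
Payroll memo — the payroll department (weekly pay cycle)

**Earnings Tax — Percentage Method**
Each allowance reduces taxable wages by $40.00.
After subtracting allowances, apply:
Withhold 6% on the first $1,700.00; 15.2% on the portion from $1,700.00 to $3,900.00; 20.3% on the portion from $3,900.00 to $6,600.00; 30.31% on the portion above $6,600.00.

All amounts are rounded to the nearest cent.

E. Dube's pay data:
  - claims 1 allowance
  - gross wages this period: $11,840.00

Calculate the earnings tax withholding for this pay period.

$2,560.62

Earnings Tax: taxable = $11,840.00 − 1×$40.00 = $11,800.00
  $984.50 + 30.31% × ($11,800.00 − $6,600.00) = $984.50 + 30.31% × $5,200.00 = $2,560.62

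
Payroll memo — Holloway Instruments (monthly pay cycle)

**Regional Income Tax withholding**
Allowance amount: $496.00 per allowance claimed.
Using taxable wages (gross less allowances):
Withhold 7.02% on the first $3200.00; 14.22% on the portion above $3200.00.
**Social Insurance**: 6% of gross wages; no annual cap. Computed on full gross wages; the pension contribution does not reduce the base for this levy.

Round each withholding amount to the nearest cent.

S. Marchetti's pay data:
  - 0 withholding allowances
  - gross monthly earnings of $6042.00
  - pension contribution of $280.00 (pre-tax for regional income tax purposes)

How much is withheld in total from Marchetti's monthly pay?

$951.48

Regional Income Tax: taxable = $6042.00 − $280.00 = $5762.00
  $224.64 + 14.22% × ($5762.00 − $3200.00) = $224.64 + 14.22% × $2562.00 = $588.96
Social Insurance: 6% × $6042.00 = $362.52
Total: $588.96 + $362.52 = $951.48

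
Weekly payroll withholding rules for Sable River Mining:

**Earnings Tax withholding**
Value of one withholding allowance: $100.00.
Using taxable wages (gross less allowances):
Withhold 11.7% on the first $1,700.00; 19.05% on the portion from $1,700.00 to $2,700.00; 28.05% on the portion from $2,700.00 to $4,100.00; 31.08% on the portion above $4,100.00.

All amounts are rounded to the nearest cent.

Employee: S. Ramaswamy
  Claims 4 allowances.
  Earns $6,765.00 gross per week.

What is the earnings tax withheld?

Earnings Tax: taxable = $6,765.00 − 4×$100.00 = $6,365.00
  $782.10 + 31.08% × ($6,365.00 − $4,100.00) = $782.10 + 31.08% × $2,265.00 = $1,486.06

$1,486.06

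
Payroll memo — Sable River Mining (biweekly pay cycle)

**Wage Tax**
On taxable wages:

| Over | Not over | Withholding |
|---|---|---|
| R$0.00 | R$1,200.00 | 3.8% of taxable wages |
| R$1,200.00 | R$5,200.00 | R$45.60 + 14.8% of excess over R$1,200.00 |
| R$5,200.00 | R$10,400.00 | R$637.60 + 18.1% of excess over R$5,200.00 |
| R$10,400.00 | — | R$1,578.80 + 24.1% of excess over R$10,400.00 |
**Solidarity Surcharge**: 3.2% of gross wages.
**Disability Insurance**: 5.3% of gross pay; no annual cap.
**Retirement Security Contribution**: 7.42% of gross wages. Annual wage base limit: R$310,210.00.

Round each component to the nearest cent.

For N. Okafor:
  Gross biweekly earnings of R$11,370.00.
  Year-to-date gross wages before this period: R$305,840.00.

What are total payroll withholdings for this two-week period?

Wage Tax: taxable = R$11,370.00
  R$1,578.80 + 24.1% × (R$11,370.00 − R$10,400.00) = R$1,578.80 + 24.1% × R$970.00 = R$1,812.57
Solidarity Surcharge: 3.2% × R$11,370.00 = R$363.84
Disability Insurance: 5.3% × R$11,370.00 = R$602.61
Retirement Security Contribution: cap R$310,210.00 − YTD R$305,840.00 = R$4,370.00 subject; 7.42% × R$4,370.00 = R$324.25
Total: R$1,812.57 + R$363.84 + R$602.61 + R$324.25 = R$3,103.27

R$3,103.27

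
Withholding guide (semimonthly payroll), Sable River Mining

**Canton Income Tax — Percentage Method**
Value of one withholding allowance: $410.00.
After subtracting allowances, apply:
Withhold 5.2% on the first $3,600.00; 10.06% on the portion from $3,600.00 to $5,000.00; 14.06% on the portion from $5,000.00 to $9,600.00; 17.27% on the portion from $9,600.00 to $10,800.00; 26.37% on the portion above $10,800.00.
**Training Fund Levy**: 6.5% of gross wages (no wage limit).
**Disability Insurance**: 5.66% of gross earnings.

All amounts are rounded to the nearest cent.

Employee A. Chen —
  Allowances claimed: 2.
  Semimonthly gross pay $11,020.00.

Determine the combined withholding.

$2,418.45

Canton Income Tax: taxable = $11,020.00 − 2×$410.00 = $10,200.00
  $974.80 + 17.27% × ($10,200.00 − $9,600.00) = $974.80 + 17.27% × $600.00 = $1,078.42
Training Fund Levy: 6.5% × $11,020.00 = $716.30
Disability Insurance: 5.66% × $11,020.00 = $623.73
Total: $1,078.42 + $716.30 + $623.73 = $2,418.45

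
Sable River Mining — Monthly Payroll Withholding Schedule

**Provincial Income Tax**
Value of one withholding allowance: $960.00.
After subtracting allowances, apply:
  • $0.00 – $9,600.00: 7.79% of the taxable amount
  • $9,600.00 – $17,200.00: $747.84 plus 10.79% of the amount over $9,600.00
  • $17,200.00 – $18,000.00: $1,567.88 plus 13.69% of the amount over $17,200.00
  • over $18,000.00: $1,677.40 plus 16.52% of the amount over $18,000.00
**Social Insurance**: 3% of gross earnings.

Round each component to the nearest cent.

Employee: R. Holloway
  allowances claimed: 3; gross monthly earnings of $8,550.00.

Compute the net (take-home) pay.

$7,851.81

Provincial Income Tax: taxable = $8,550.00 − 3×$960.00 = $5,670.00
  7.79% × $5,670.00 = $441.69
Social Insurance: 3% × $8,550.00 = $256.50
Total withheld: $441.69 + $256.50 = $698.19
Net pay: $8,550.00 − $698.19 = $7,851.81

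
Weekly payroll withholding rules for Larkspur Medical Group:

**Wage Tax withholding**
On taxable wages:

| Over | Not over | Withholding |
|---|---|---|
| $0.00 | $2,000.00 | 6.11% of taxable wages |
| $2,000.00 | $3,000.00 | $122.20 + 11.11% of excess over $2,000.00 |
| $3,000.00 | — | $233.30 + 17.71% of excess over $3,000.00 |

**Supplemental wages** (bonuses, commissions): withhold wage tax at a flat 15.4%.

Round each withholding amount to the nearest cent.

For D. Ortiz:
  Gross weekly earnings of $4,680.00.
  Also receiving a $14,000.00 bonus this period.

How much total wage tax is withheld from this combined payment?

Wage Tax: taxable = $4,680.00
  $233.30 + 17.71% × ($4,680.00 − $3,000.00) = $233.30 + 17.71% × $1,680.00 = $530.83
Supplemental (15.4% flat on bonus): 15.4% × $14,000.00 = $2,156.00
Total wage tax: $530.83 + $2,156.00 = $2,686.83

$2,686.83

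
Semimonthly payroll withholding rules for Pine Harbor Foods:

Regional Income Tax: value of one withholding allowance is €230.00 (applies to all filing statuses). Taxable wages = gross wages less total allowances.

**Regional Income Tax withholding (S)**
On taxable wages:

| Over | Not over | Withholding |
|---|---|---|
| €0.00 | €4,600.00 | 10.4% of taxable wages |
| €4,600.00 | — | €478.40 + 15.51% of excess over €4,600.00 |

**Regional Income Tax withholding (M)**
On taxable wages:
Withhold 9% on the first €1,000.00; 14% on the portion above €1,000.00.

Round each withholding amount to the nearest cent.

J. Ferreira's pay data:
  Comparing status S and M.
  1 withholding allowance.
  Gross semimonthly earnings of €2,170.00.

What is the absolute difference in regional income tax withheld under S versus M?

Regional Income Tax (S): taxable = €2,170.00 − 1×€230.00 = €1,940.00
  10.4% × €1,940.00 = €201.76
Regional Income Tax (M): taxable = €2,170.00 − 1×€230.00 = €1,940.00
  €90.00 + 14% × (€1,940.00 − €1,000.00) = €90.00 + 14% × €940.00 = €221.60
Difference: |€201.76 − €221.60| = €19.84 (higher under M)

€19.84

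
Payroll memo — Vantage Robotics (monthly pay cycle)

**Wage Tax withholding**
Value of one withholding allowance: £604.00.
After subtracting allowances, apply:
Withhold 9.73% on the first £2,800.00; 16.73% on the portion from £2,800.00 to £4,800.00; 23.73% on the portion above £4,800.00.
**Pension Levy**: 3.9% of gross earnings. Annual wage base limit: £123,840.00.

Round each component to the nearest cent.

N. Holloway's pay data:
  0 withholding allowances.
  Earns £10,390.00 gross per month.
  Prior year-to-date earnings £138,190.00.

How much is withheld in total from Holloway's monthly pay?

£1,933.55

Wage Tax: taxable = £10,390.00
  £607.04 + 23.73% × (£10,390.00 − £4,800.00) = £607.04 + 23.73% × £5,590.00 = £1,933.55
Pension Levy: YTD £138,190.00 ≥ cap £123,840.00 → £0.00
Total: £1,933.55 + £0.00 = £1,933.55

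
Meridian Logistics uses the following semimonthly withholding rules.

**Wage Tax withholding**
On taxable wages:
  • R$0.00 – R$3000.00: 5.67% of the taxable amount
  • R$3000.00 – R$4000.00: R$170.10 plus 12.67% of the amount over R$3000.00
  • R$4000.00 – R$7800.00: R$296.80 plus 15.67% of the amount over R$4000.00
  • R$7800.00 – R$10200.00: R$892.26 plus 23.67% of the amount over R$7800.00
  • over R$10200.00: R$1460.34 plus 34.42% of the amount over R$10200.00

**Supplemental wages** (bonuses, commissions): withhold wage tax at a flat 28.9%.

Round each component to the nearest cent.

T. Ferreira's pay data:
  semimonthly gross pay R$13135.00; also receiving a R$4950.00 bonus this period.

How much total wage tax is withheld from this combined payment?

R$3901.12

Wage Tax: taxable = R$13135.00
  R$1460.34 + 34.42% × (R$13135.00 − R$10200.00) = R$1460.34 + 34.42% × R$2935.00 = R$2470.57
Supplemental (28.9% flat on bonus): 28.9% × R$4950.00 = R$1430.55
Total wage tax: R$2470.57 + R$1430.55 = R$3901.12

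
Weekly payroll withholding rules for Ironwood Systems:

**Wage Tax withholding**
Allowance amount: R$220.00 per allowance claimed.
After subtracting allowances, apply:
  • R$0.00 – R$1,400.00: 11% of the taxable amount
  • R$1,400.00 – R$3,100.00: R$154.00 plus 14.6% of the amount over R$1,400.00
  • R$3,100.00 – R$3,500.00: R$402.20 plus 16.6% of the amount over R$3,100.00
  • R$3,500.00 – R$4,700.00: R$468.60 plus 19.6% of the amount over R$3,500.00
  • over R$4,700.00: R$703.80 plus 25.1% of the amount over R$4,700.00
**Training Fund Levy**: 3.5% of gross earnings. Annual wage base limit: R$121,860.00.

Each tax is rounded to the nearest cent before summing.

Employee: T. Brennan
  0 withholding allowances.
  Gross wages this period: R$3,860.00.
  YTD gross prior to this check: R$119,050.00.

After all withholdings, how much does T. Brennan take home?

Wage Tax: taxable = R$3,860.00
  R$468.60 + 19.6% × (R$3,860.00 − R$3,500.00) = R$468.60 + 19.6% × R$360.00 = R$539.16
Training Fund Levy: cap R$121,860.00 − YTD R$119,050.00 = R$2,810.00 subject; 3.5% × R$2,810.00 = R$98.35
Total withheld: R$539.16 + R$98.35 = R$637.51
Net pay: R$3,860.00 − R$637.51 = R$3,222.49

R$3,222.49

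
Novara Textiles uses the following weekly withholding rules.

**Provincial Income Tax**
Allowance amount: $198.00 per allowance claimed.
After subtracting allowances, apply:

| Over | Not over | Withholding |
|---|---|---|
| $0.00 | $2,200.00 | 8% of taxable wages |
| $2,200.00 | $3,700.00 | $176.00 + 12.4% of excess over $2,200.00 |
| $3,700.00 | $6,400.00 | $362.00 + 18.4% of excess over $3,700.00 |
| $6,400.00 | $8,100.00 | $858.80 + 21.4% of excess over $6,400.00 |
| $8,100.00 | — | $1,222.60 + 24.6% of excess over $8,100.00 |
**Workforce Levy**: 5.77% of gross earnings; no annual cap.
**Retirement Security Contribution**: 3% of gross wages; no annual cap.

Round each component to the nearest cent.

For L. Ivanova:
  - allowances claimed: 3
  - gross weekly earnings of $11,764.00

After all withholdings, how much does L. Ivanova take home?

$8,754.48

Provincial Income Tax: taxable = $11,764.00 − 3×$198.00 = $11,170.00
  $1,222.60 + 24.6% × ($11,170.00 − $8,100.00) = $1,222.60 + 24.6% × $3,070.00 = $1,977.82
Workforce Levy: 5.77% × $11,764.00 = $678.78
Retirement Security Contribution: 3% × $11,764.00 = $352.92
Total withheld: $1,977.82 + $678.78 + $352.92 = $3,009.52
Net pay: $11,764.00 − $3,009.52 = $8,754.48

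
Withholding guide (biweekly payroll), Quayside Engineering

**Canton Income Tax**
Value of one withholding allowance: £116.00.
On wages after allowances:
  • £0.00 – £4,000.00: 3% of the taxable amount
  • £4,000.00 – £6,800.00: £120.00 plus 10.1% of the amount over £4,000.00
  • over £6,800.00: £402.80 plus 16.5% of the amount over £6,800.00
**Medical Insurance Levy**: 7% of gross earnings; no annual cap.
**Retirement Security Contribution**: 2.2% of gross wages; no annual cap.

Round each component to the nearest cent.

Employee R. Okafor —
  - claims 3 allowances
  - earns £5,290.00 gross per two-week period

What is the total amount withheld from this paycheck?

£701.82

Canton Income Tax: taxable = £5,290.00 − 3×£116.00 = £4,942.00
  £120.00 + 10.1% × (£4,942.00 − £4,000.00) = £120.00 + 10.1% × £942.00 = £215.14
Medical Insurance Levy: 7% × £5,290.00 = £370.30
Retirement Security Contribution: 2.2% × £5,290.00 = £116.38
Total: £215.14 + £370.30 + £116.38 = £701.82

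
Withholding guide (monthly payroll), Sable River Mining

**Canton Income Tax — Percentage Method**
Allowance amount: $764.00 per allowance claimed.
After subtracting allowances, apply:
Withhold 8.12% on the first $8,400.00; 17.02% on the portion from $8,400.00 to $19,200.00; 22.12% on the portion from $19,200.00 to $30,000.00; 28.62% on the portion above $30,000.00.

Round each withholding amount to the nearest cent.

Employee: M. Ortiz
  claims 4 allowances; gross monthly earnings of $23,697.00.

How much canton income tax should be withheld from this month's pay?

Canton Income Tax: taxable = $23,697.00 − 4×$764.00 = $20,641.00
  $2,520.24 + 22.12% × ($20,641.00 − $19,200.00) = $2,520.24 + 22.12% × $1,441.00 = $2,838.99

$2,838.99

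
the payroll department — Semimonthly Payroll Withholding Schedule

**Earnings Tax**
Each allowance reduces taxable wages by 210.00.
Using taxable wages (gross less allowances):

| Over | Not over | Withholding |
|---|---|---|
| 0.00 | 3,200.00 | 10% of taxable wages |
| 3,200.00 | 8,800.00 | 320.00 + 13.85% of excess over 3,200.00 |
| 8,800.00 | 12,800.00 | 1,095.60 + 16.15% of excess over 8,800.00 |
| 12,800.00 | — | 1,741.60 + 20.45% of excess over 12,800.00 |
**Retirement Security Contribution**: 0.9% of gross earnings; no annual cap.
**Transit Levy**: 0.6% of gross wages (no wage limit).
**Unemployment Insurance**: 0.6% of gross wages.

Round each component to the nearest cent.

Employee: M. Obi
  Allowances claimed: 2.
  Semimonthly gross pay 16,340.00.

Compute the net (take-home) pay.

Earnings Tax: taxable = 16,340.00 − 2×210.00 = 15,920.00
  1,741.60 + 20.45% × (15,920.00 − 12,800.00) = 1,741.60 + 20.45% × 3,120.00 = 2,379.64
Retirement Security Contribution: 0.9% × 16,340.00 = 147.06
Transit Levy: 0.6% × 16,340.00 = 98.04
Unemployment Insurance: 0.6% × 16,340.00 = 98.04
Total withheld: 2,379.64 + 147.06 + 98.04 + 98.04 = 2,722.78
Net pay: 16,340.00 − 2,722.78 = 13,617.22

13,617.22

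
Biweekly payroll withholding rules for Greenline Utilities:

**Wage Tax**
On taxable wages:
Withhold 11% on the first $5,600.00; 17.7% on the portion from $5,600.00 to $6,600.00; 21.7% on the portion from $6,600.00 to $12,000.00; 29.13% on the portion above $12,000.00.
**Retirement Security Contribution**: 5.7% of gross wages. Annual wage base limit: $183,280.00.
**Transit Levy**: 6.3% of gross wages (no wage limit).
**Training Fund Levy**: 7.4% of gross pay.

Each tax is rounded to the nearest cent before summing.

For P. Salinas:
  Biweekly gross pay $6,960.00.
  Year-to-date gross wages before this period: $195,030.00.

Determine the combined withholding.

Wage Tax: taxable = $6,960.00
  $793.00 + 21.7% × ($6,960.00 − $6,600.00) = $793.00 + 21.7% × $360.00 = $871.12
Retirement Security Contribution: YTD $195,030.00 ≥ cap $183,280.00 → $0.00
Transit Levy: 6.3% × $6,960.00 = $438.48
Training Fund Levy: 7.4% × $6,960.00 = $515.04
Total: $871.12 + $0.00 + $438.48 + $515.04 = $1,824.64

$1,824.64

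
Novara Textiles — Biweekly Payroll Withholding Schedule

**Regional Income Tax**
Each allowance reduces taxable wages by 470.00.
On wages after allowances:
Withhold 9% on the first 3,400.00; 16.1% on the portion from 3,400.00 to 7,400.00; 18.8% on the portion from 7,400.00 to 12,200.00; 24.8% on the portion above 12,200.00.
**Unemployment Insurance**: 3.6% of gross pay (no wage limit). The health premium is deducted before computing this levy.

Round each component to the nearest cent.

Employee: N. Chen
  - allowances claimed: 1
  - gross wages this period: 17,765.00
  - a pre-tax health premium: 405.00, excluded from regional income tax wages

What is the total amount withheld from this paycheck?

Regional Income Tax: taxable = 17,765.00 − 405.00 − 1×470.00 = 16,890.00
  1,852.40 + 24.8% × (16,890.00 − 12,200.00) = 1,852.40 + 24.8% × 4,690.00 = 3,015.52
Unemployment Insurance: 3.6% × 17,360.00 = 624.96
Total: 3,015.52 + 624.96 = 3,640.48

3,640.48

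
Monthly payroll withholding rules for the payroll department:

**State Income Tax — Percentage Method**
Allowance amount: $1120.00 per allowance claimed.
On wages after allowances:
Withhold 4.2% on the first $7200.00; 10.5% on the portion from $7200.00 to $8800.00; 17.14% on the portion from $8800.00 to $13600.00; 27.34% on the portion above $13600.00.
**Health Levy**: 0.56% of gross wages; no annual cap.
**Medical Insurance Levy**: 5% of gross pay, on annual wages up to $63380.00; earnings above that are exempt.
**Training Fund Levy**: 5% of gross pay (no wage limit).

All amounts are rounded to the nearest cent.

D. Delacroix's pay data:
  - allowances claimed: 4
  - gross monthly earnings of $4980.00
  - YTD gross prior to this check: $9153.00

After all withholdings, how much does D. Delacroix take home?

$4433.11

State Income Tax: taxable = $4980.00 − 4×$1120.00 = $500.00
  4.2% × $500.00 = $21.00
Health Levy: 0.56% × $4980.00 = $27.89
Medical Insurance Levy: 5% × $4980.00 = $249.00
Training Fund Levy: 5% × $4980.00 = $249.00
Total withheld: $21.00 + $27.89 + $249.00 + $249.00 = $546.89
Net pay: $4980.00 − $546.89 = $4433.11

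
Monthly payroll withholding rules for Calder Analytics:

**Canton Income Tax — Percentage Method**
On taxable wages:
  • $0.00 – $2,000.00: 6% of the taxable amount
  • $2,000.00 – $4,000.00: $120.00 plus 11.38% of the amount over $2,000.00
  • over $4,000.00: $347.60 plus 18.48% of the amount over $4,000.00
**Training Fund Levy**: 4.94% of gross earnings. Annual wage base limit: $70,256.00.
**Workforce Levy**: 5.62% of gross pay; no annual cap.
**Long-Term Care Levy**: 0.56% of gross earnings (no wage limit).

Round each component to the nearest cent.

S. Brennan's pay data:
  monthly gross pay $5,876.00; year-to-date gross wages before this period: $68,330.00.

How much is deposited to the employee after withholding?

$4,723.44

Canton Income Tax: taxable = $5,876.00
  $347.60 + 18.48% × ($5,876.00 − $4,000.00) = $347.60 + 18.48% × $1,876.00 = $694.28
Training Fund Levy: cap $70,256.00 − YTD $68,330.00 = $1,926.00 subject; 4.94% × $1,926.00 = $95.14
Workforce Levy: 5.62% × $5,876.00 = $330.23
Long-Term Care Levy: 0.56% × $5,876.00 = $32.91
Total withheld: $694.28 + $95.14 + $330.23 + $32.91 = $1,152.56
Net pay: $5,876.00 − $1,152.56 = $4,723.44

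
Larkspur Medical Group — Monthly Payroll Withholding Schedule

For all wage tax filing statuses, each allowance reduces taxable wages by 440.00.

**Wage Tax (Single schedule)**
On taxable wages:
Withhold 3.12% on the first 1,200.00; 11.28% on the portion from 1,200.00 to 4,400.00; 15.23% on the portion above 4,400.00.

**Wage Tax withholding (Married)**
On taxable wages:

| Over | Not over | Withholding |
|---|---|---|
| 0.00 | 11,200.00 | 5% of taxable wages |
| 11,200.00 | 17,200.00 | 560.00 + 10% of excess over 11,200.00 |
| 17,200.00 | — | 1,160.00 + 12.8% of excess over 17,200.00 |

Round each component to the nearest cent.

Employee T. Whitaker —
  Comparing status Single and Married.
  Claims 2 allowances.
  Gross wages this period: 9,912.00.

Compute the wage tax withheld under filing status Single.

1,103.85

Wage Tax (Single): taxable = 9,912.00 − 2×440.00 = 9,032.00
  398.40 + 15.23% × (9,032.00 − 4,400.00) = 398.40 + 15.23% × 4,632.00 = 1,103.85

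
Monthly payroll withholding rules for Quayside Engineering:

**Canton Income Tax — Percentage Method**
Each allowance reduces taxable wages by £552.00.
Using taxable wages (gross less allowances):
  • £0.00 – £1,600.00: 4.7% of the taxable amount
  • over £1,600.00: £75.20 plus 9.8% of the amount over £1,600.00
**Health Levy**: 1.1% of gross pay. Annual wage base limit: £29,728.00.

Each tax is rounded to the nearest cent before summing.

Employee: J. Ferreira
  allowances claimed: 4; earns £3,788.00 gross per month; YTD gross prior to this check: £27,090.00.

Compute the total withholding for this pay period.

Canton Income Tax: taxable = £3,788.00 − 4×£552.00 = £1,580.00
  4.7% × £1,580.00 = £74.26
Health Levy: cap £29,728.00 − YTD £27,090.00 = £2,638.00 subject; 1.1% × £2,638.00 = £29.02
Total: £74.26 + £29.02 = £103.28

£103.28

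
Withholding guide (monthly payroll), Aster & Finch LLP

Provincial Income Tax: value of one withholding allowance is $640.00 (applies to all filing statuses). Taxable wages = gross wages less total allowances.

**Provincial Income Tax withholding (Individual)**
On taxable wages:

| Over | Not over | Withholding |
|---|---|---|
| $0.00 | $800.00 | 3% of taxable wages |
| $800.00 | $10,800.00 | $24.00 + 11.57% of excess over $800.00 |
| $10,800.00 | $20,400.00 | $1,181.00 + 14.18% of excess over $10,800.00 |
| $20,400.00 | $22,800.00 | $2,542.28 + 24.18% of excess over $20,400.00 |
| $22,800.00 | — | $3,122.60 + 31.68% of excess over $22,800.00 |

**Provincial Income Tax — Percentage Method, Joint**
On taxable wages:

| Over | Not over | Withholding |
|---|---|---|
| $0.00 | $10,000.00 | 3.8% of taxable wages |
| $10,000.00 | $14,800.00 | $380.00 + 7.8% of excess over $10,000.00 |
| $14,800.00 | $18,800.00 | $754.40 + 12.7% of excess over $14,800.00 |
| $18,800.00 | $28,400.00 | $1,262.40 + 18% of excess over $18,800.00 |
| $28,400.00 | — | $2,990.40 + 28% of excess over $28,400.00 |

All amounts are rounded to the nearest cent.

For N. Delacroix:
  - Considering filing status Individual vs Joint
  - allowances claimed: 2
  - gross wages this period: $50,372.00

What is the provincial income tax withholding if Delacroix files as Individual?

$11,451.91

Provincial Income Tax (Individual): taxable = $50,372.00 − 2×$640.00 = $49,092.00
  $3,122.60 + 31.68% × ($49,092.00 − $22,800.00) = $3,122.60 + 31.68% × $26,292.00 = $11,451.91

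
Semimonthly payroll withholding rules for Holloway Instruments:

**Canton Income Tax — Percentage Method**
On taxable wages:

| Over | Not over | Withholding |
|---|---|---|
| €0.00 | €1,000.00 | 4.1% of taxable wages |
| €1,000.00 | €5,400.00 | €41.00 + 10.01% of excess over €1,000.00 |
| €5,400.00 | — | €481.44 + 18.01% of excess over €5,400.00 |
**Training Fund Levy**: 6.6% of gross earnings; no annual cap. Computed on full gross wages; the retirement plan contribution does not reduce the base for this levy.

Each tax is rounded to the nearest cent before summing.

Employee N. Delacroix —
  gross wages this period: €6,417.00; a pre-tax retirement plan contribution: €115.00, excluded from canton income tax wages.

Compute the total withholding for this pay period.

Canton Income Tax: taxable = €6,417.00 − €115.00 = €6,302.00
  €481.44 + 18.01% × (€6,302.00 − €5,400.00) = €481.44 + 18.01% × €902.00 = €643.89
Training Fund Levy: 6.6% × €6,417.00 = €423.52
Total: €643.89 + €423.52 = €1,067.41

€1,067.41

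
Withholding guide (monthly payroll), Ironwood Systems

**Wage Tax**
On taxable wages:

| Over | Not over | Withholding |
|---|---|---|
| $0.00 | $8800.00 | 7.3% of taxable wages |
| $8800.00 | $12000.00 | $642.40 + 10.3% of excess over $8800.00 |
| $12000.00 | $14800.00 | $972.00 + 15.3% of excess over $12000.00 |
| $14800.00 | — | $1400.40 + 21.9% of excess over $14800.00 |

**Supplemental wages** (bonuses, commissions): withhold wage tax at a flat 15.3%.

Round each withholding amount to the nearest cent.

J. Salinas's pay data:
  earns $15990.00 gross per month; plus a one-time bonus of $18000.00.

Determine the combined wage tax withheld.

$4415.01

Wage Tax: taxable = $15990.00
  $1400.40 + 21.9% × ($15990.00 − $14800.00) = $1400.40 + 21.9% × $1190.00 = $1661.01
Supplemental (15.3% flat on bonus): 15.3% × $18000.00 = $2754.00
Total wage tax: $1661.01 + $2754.00 = $4415.01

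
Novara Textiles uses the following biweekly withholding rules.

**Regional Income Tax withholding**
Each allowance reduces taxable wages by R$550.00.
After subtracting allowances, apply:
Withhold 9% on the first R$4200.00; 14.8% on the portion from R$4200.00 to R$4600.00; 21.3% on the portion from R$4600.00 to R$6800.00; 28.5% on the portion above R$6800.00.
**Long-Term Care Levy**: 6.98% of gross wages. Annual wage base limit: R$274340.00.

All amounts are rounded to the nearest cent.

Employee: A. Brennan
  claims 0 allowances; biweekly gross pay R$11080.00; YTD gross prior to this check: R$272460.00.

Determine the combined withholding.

R$2256.82

Regional Income Tax: taxable = R$11080.00
  R$905.80 + 28.5% × (R$11080.00 − R$6800.00) = R$905.80 + 28.5% × R$4280.00 = R$2125.60
Long-Term Care Levy: cap R$274340.00 − YTD R$272460.00 = R$1880.00 subject; 6.98% × R$1880.00 = R$131.22
Total: R$2125.60 + R$131.22 = R$2256.82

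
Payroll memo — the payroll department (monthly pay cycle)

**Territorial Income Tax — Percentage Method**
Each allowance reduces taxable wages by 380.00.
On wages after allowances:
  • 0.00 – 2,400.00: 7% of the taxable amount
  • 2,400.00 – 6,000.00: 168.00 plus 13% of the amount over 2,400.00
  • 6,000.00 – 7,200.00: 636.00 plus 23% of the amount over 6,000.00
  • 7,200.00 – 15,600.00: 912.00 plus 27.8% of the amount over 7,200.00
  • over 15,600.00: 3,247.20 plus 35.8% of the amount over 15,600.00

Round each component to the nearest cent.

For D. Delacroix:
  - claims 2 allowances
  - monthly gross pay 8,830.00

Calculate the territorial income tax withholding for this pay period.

Territorial Income Tax: taxable = 8,830.00 − 2×380.00 = 8,070.00
  912.00 + 27.8% × (8,070.00 − 7,200.00) = 912.00 + 27.8% × 870.00 = 1,153.86

1,153.86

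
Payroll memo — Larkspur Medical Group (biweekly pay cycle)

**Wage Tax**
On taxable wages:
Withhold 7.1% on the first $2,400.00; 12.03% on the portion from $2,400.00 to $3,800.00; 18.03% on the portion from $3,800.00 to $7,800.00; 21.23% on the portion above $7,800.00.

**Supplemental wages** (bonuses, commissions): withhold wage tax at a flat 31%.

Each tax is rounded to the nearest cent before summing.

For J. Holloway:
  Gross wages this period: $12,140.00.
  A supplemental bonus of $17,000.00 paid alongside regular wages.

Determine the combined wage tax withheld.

Wage Tax: taxable = $12,140.00
  $1,060.02 + 21.23% × ($12,140.00 − $7,800.00) = $1,060.02 + 21.23% × $4,340.00 = $1,981.40
Supplemental (31% flat on bonus): 31% × $17,000.00 = $5,270.00
Total wage tax: $1,981.40 + $5,270.00 = $7,251.40

$7,251.40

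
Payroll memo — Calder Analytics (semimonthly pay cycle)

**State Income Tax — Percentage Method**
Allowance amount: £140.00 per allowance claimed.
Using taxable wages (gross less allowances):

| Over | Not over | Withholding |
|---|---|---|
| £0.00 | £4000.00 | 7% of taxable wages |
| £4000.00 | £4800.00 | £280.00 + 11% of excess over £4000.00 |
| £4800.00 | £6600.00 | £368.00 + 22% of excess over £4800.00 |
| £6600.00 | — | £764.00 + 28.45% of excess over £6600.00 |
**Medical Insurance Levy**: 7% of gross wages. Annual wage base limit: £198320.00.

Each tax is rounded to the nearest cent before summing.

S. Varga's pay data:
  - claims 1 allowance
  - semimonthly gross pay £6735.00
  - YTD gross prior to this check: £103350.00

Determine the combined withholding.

State Income Tax: taxable = £6735.00 − 1×£140.00 = £6595.00
  £368.00 + 22% × (£6595.00 − £4800.00) = £368.00 + 22% × £1795.00 = £762.90
Medical Insurance Levy: 7% × £6735.00 = £471.45
Total: £762.90 + £471.45 = £1234.35

£1234.35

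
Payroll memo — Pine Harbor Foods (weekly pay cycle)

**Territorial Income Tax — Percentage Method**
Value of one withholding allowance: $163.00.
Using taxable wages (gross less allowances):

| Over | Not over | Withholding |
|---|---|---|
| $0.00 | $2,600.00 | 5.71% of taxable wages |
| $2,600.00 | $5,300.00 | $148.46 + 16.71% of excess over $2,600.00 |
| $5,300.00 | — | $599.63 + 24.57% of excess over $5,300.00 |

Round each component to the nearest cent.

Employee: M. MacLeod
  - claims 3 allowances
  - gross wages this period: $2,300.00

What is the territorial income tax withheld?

Territorial Income Tax: taxable = $2,300.00 − 3×$163.00 = $1,811.00
  5.71% × $1,811.00 = $103.41

$103.41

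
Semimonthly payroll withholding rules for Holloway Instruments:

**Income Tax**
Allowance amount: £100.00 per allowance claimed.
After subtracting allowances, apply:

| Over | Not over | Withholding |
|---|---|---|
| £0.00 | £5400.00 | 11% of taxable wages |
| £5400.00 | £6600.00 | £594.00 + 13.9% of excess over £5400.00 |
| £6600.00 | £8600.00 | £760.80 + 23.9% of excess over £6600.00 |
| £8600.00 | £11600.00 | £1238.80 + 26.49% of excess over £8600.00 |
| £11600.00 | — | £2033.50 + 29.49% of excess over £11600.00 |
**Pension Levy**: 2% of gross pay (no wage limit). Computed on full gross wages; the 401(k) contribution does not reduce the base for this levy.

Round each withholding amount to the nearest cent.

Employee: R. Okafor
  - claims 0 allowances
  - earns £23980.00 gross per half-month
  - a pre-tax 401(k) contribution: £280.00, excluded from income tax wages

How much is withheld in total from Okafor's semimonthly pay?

£6081.39

Income Tax: taxable = £23980.00 − £280.00 = £23700.00
  £2033.50 + 29.49% × (£23700.00 − £11600.00) = £2033.50 + 29.49% × £12100.00 = £5601.79
Pension Levy: 2% × £23980.00 = £479.60
Total: £5601.79 + £479.60 = £6081.39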